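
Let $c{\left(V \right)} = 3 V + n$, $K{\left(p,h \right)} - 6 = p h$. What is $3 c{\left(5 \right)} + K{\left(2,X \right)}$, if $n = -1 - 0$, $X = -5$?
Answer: $38$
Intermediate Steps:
$n = -1$ ($n = -1 + 0 = -1$)
$K{\left(p,h \right)} = 6 + h p$ ($K{\left(p,h \right)} = 6 + p h = 6 + h p$)
$c{\left(V \right)} = -1 + 3 V$ ($c{\left(V \right)} = 3 V - 1 = -1 + 3 V$)
$3 c{\left(5 \right)} + K{\left(2,X \right)} = 3 \left(-1 + 3 \cdot 5\right) + \left(6 - 10\right) = 3 \left(-1 + 15\right) + \left(6 - 10\right) = 3 \cdot 14 - 4 = 42 - 4 = 38$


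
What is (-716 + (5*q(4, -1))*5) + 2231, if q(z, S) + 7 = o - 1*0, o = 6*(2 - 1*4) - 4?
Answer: 940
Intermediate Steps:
o = -16 (o = 6*(2 - 4) - 4 = 6*(-2) - 4 = -12 - 4 = -16)
q(z, S) = -23 (q(z, S) = -7 + (-16 - 1*0) = -7 + (-16 + 0) = -7 - 16 = -23)
(-716 + (5*q(4, -1))*5) + 2231 = (-716 + (5*(-23))*5) + 2231 = (-716 - 115*5) + 2231 = (-716 - 575) + 2231 = -1291 + 2231 = 940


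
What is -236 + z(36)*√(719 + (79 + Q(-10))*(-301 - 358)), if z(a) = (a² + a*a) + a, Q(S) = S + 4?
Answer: -236 + 5256*I*√11847 ≈ -236.0 + 5.7208e+5*I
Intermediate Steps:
Q(S) = 4 + S
z(a) = a + 2*a² (z(a) = (a² + a²) + a = 2*a² + a = a + 2*a²)
-236 + z(36)*√(719 + (79 + Q(-10))*(-301 - 358)) = -236 + (36*(1 + 2*36))*√(719 + (79 + (4 - 10))*(-301 - 358)) = -236 + (36*(1 + 72))*√(719 + (79 - 6)*(-659)) = -236 + (36*73)*√(719 + 73*(-659)) = -236 + 2628*√(719 - 48107) = -236 + 2628*√(-47388) = -236 + 2628*(2*I*√11847) = -236 + 5256*I*√11847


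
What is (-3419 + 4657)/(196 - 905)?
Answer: -1238/709 ≈ -1.7461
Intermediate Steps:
(-3419 + 4657)/(196 - 905) = 1238/(-709) = 1238*(-1/709) = -1238/709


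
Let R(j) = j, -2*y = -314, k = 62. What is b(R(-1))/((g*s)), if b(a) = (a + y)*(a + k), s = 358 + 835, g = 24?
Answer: 793/2386 ≈ 0.33236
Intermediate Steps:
y = 157 (y = -½*(-314) = 157)
s = 1193
b(a) = (62 + a)*(157 + a) (b(a) = (a + 157)*(a + 62) = (157 + a)*(62 + a) = (62 + a)*(157 + a))
b(R(-1))/((g*s)) = (9734 + (-1)² + 219*(-1))/((24*1193)) = (9734 + 1 - 219)/28632 = 9516*(1/28632) = 793/2386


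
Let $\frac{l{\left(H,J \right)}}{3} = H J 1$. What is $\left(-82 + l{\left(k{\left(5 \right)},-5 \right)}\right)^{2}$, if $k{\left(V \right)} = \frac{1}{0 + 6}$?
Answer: $\frac{28561}{4} \approx 7140.3$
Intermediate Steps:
$k{\left(V \right)} = \frac{1}{6}$
$l{\left(H,J \right)} = 3 H J$ ($l{\left(H,J \right)} = 3 H J 1 = 3 H J$)
$\left(-82 + l{\left(k{\left(5 \right)},-5 \right)}\right)^{2} = \left(-82 + 3 \cdot \frac{1}{6} \left(-5\right)\right)^{2} = \left(-82 - \frac{5}{2}\right)^{2} = \left(- \frac{169}{2}\right)^{2} = \frac{28561}{4}$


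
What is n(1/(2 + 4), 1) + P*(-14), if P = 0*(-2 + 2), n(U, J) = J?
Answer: 1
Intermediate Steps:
P = 0 (P = 0*0 = 0)
n(1/(2 + 4), 1) + P*(-14) = 1 + 0*(-14) = 1 + 0 = 1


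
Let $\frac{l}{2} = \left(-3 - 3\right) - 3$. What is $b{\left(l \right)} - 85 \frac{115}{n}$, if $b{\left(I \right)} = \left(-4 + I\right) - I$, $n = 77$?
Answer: $- \frac{10083}{77} \approx -130.95$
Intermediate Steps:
$l = -18$ ($l = 2 \left(\left(-3 - 3\right) - 3\right) = 2 \left(-6 - 3\right) = 2 \left(-9\right) = -18$)
$b{\left(I \right)} = -4$
$b{\left(l \right)} - 85 \frac{115}{n} = -4 - 85 \cdot \frac{115}{77} = -4 - 85 \cdot 115 \cdot \frac{1}{77} = -4 - \frac{9775}{77} = - \frac{10083}{77}$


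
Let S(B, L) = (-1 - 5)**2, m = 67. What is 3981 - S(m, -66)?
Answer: 3945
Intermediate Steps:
S(B, L) = 36 (S(B, L) = (-6)**2 = 36)
3981 - S(m, -66) = 3981 - 1*36 = 3981 - 36 = 3945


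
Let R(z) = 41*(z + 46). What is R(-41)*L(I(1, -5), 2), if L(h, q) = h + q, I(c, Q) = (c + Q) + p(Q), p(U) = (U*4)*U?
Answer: 20090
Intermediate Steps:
p(U) = 4*U² (p(U) = (4*U)*U = 4*U²)
I(c, Q) = Q + c + 4*Q² (I(c, Q) = (c + Q) + 4*Q² = (Q + c) + 4*Q² = Q + c + 4*Q²)
R(z) = 1886 + 41*z (R(z) = 41*(46 + z) = 1886 + 41*z)
R(-41)*L(I(1, -5), 2) = (1886 + 41*(-41))*((-5 + 1 + 4*(-5)²) + 2) = (1886 - 1681)*((-5 + 1 + 4*25) + 2) = 205*((-5 + 1 + 100) + 2) = 205*(96 + 2) = 205*98 = 20090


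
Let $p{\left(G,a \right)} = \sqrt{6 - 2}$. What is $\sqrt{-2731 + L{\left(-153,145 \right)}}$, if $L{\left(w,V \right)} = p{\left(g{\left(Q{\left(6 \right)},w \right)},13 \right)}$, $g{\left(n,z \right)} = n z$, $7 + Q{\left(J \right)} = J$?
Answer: $i \sqrt{2729} \approx 52.24 i$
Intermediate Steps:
$Q{\left(J \right)} = -7 + J$
$p{\left(G,a \right)} = 2$ ($p{\left(G,a \right)} = \sqrt{4} = 2$)
$L{\left(w,V \right)} = 2$
$\sqrt{-2731 + L{\left(-153,145 \right)}} = \sqrt{-2731 + 2} = \sqrt{-2729} = i \sqrt{2729}$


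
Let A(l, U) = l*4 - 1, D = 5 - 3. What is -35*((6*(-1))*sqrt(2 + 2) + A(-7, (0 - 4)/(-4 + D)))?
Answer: 1435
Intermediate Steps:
D = 2
A(l, U) = -1 + 4*l (A(l, U) = 4*l - 1 = -1 + 4*l)
-35*((6*(-1))*sqrt(2 + 2) + A(-7, (0 - 4)/(-4 + D))) = -35*((6*(-1))*sqrt(2 + 2) + (-1 + 4*(-7))) = -35*(-6*sqrt(4) + (-1 - 28)) = -35*(-6*2 - 29) = -35*(-12 - 29) = -35*(-41) = 1435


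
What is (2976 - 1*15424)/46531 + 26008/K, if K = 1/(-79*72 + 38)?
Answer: -6837507113648/46531 ≈ -1.4695e+8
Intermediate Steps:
K = -1/5650 (K = 1/(-5688 + 38) = 1/(-5650) = -1/5650 ≈ -0.00017699)
(2976 - 1*15424)/46531 + 26008/K = (2976 - 1*15424)/46531 + 26008/(-1/5650) = (2976 - 15424)*(1/46531) + 26008*(-5650) = -12448*1/46531 - 146945200 = -12448/46531 - 146945200 = -6837507113648/46531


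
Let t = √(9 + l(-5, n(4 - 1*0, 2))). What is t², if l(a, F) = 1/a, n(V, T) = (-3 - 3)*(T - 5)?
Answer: 44/5 ≈ 8.8000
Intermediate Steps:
n(V, T) = 30 - 6*T (n(V, T) = -6*(-5 + T) = 30 - 6*T)
t = 2*√55/5 (t = √(9 + 1/(-5)) = √(9 - ⅕) = √(44/5) = 2*√55/5 ≈ 2.9665)
t² = (2*√55/5)² = 44/5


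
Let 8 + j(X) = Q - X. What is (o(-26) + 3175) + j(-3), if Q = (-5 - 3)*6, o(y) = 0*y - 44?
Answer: 3078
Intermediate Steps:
o(y) = -44 (o(y) = 0 - 44 = -44)
Q = -48 (Q = -8*6 = -48)
j(X) = -56 - X (j(X) = -8 + (-48 - X) = -56 - X)
(o(-26) + 3175) + j(-3) = (-44 + 3175) + (-56 - 1*(-3)) = 3131 + (-56 + 3) = 3131 - 53 = 3078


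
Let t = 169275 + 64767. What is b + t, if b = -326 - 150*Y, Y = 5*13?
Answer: 223966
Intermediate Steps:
Y = 65
t = 234042
b = -10076 (b = -326 - 150*65 = -326 - 9750 = -10076)
b + t = -10076 + 234042 = 223966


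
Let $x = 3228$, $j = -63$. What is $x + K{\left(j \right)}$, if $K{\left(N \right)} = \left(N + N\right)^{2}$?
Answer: $19104$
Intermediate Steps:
$K{\left(N \right)} = 4 N^{2}$ ($K{\left(N \right)} = \left(2 N\right)^{2} = 4 N^{2}$)
$x + K{\left(j \right)} = 3228 + 4 \left(-63\right)^{2} = 3228 + 4 \cdot 3969 = 3228 + 15876 = 19104$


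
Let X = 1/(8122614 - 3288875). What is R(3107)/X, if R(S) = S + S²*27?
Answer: 1259895847153970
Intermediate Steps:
R(S) = S + 27*S²
X = 1/4833739 ≈ 2.0688e-7
R(3107)/X = (3107*(1 + 27*3107))/(1/4833739) = (3107*(1 + 83889))*4833739 = (3107*83890)*4833739 = 260646230*4833739 = 1259895847153970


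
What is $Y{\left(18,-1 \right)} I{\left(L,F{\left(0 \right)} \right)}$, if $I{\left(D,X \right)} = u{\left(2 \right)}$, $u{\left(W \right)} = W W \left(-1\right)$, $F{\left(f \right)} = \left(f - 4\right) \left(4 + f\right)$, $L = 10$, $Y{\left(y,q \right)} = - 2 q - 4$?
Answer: $8$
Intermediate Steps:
$Y{\left(y,q \right)} = -4 - 2 q$
$F{\left(f \right)} = \left(-4 + f\right) \left(4 + f\right)$
$u{\left(W \right)} = - W^{2}$ ($u{\left(W \right)} = W^{2} \left(-1\right) = - W^{2}$)
$I{\left(D,X \right)} = -4$ ($I{\left(D,X \right)} = - 2^{2} = \left(-1\right) 4 = -4$)
$Y{\left(18,-1 \right)} I{\left(L,F{\left(0 \right)} \right)} = \left(-4 - -2\right) \left(-4\right) = \left(-4 + 2\right) \left(-4\right) = \left(-2\right) \left(-4\right) = 8$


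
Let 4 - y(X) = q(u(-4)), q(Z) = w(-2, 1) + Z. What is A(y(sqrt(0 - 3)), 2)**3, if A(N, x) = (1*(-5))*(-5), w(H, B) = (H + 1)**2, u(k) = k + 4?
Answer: 15625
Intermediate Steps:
u(k) = 4 + k
w(H, B) = (1 + H)**2
q(Z) = 1 + Z (q(Z) = (1 - 2)**2 + Z = (-1)**2 + Z = 1 + Z)
y(X) = 3 (y(X) = 4 - (1 + (4 - 4)) = 4 - (1 + 0) = 4 - 1*1 = 4 - 1 = 3)
A(N, x) = 25 (A(N, x) = -5*(-5) = 25)
A(y(sqrt(0 - 3)), 2)**3 = 25**3 = 15625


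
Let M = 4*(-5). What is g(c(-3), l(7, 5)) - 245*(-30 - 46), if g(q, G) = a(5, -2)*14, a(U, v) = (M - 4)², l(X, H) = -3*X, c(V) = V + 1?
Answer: 26684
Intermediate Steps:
c(V) = 1 + V
M = -20
a(U, v) = 576 (a(U, v) = (-20 - 4)² = (-24)² = 576)
g(q, G) = 8064 (g(q, G) = 576*14 = 8064)
g(c(-3), l(7, 5)) - 245*(-30 - 46) = 8064 - 245*(-30 - 46) = 8064 - 245*(-76) = 8064 + 18620 = 26684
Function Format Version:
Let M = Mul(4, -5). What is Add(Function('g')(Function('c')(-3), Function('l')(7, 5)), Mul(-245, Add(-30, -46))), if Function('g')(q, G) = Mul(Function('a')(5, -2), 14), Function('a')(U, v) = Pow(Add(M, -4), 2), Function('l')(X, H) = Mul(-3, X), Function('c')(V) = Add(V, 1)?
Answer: 26684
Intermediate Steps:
Function('c')(V) = Add(1, V)
M = -20
Function('a')(U, v) = 576 (Function('a')(U, v) = Pow(Add(-20, -4), 2) = Pow(-24, 2) = 576)
Function('g')(q, G) = 8064 (Function('g')(q, G) = Mul(576, 14) = 8064)
Add(Function('g')(Function('c')(-3), Function('l')(7, 5)), Mul(-245, Add(-30, -46))) = Add(8064, Mul(-245, Add(-30, -46))) = Add(8064, Mul(-245, -76)) = Add(8064, 18620) = 26684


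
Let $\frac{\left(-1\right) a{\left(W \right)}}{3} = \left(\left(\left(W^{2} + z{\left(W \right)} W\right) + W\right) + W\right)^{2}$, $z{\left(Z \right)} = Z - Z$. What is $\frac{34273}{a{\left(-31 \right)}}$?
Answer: $- \frac{34273}{2424603} \approx -0.014136$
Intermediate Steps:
$z{\left(Z \right)} = 0$
$a{\left(W \right)} = - 3 \left(W^{2} + 2 W\right)^{2}$ ($a{\left(W \right)} = - 3 \left(\left(\left(W^{2} + 0 W\right) + W\right) + W\right)^{2} = - 3 \left(\left(\left(W^{2} + 0\right) + W\right) + W\right)^{2} = - 3 \left(\left(W^{2} + W\right) + W\right)^{2} = - 3 \left(\left(W + W^{2}\right) + W\right)^{2} = - 3 \left(W^{2} + 2 W\right)^{2}$)
$\frac{34273}{a{\left(-31 \right)}} = \frac{34273}{\left(-3\right) \left(-31\right)^{2} \left(2 - 31\right)^{2}} = \frac{34273}{\left(-3\right) 961 \left(-29\right)^{2}} = \frac{34273}{\left(-3\right) 961 \cdot 841} = \frac{34273}{-2424603} = 34273 \left(- \frac{1}{2424603}\right) = - \frac{34273}{2424603}$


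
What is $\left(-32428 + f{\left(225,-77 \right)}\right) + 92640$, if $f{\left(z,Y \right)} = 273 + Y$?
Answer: $60408$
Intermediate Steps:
$\left(-32428 + f{\left(225,-77 \right)}\right) + 92640 = \left(-32428 + \left(273 - 77\right)\right) + 92640 = \left(-32428 + 196\right) + 92640 = -32232 + 92640 = 60408$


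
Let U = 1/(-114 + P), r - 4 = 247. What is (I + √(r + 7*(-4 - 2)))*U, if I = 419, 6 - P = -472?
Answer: 419/364 + √209/364 ≈ 1.1908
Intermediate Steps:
r = 251 (r = 4 + 247 = 251)
P = 478 (P = 6 - 1*(-472) = 6 + 472 = 478)
U = 1/364 (U = 1/(-114 + 478) = 1/364 ≈ 0.0027473)
(I + √(r + 7*(-4 - 2)))*U = (419 + √(251 + 7*(-4 - 2)))*(1/364) = (419 + √(251 + 7*(-6)))*(1/364) = (419 + √(251 - 42))*(1/364) = (419 + √209)*(1/364) = 419/364 + √209/364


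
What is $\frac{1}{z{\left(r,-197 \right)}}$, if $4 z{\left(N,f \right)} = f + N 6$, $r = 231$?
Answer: $\frac{4}{1189} \approx 0.0033642$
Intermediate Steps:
$z{\left(N,f \right)} = \frac{f}{4} + \frac{3 N}{2}$ ($z{\left(N,f \right)} = \frac{f + N 6}{4} = \frac{f + 6 N}{4} = \frac{f}{4} + \frac{3 N}{2}$)
$\frac{1}{z{\left(r,-197 \right)}} = \frac{1}{\frac{1}{4} \left(-197\right) + \frac{3}{2} \cdot 231} = \frac{1}{- \frac{197}{4} + \frac{693}{2}} = \frac{1}{\frac{1189}{4}} = \frac{4}{1189}$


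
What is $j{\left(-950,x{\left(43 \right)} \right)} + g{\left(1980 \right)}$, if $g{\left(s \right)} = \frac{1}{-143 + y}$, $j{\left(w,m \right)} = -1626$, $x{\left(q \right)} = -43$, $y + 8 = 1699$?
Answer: $- \frac{2517047}{1548} \approx -1626.0$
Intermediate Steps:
$y = 1691$ ($y = -8 + 1699 = 1691$)
$g{\left(s \right)} = \frac{1}{1548}$ ($g{\left(s \right)} = \frac{1}{-143 + 1691} = \frac{1}{1548}$)
$j{\left(-950,x{\left(43 \right)} \right)} + g{\left(1980 \right)} = -1626 + \frac{1}{1548} = - \frac{2517047}{1548}$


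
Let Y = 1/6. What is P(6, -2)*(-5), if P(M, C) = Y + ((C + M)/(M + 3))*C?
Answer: 65/18 ≈ 3.6111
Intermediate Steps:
Y = ⅙ ≈ 0.16667
P(M, C) = ⅙ + C*(C + M)/(3 + M) (P(M, C) = ⅙ + ((C + M)/(M + 3))*C = ⅙ + ((C + M)/(3 + M))*C = ⅙ + C*(C + M)/(3 + M))
P(6, -2)*(-5) = ((½ + (-2)² + (⅙)*6 - 2*6)/(3 + 6))*(-5) = ((½ + 4 + 1 - 12)/9)*(-5) = ((⅑)*(-13/2))*(-5) = -13/18*(-5) = 65/18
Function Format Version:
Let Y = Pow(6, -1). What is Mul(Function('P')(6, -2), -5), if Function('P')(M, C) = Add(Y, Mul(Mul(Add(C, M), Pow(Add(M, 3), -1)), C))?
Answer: Rational(65, 18) ≈ 3.6111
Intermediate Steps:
Y = Rational(1, 6) ≈ 0.16667
Function('P')(M, C) = Add(Rational(1, 6), Mul(C, Pow(Add(3, M), -1), Add(C, M))) (Function('P')(M, C) = Add(Rational(1, 6), Mul(Mul(Add(C, M), Pow(Add(M, 3), -1)), C)) = Add(Rational(1, 6), Mul(Mul(Add(C, M), Pow(Add(3, M), -1)), C)) = Add(Rational(1, 6), Mul(Mul(Pow(Add(3, M), -1), Add(C, M)), C)) = Add(Rational(1, 6), Mul(C, Pow(Add(3, M), -1), Add(C, M))))
Mul(Function('P')(6, -2), -5) = Mul(Mul(Pow(Add(3, 6), -1), Add(Rational(1, 2), Pow(-2, 2), Mul(Rational(1, 6), 6), Mul(-2, 6))), -5) = Mul(Mul(Pow(9, -1), Add(Rational(1, 2), 4, 1, -12)), -5) = Mul(Mul(Rational(1, 9), Rational(-13, 2)), -5) = Mul(Rational(-13, 18), -5) = Rational(65, 18)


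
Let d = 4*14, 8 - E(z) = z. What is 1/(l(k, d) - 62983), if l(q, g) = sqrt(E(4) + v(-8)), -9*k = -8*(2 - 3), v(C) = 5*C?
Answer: -62983/3966858325 - 6*I/3966858325 ≈ -1.5877e-5 - 1.5125e-9*I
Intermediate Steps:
E(z) = 8 - z
d = 56
k = -8/9 (k = -(-8)*(2 - 3)/9 = -(-8)*(-1)/9 = -1/9*8 = -8/9 ≈ -0.88889)
l(q, g) = 6*I (l(q, g) = sqrt((8 - 1*4) + 5*(-8)) = sqrt((8 - 4) - 40) = sqrt(4 - 40) = sqrt(-36) = 6*I)
1/(l(k, d) - 62983) = 1/(6*I - 62983) = 1/(-62983 + 6*I) = (-62983 - 6*I)/3966858325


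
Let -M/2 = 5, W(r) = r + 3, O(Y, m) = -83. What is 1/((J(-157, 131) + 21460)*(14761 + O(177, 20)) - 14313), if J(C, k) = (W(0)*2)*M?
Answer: 1/314094887 ≈ 3.1838e-9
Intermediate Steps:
W(r) = 3 + r
M = -10 (M = -2*5 = -10)
J(C, k) = -60 (J(C, k) = ((3 + 0)*2)*(-10) = (3*2)*(-10) = 6*(-10) = -60)
1/((J(-157, 131) + 21460)*(14761 + O(177, 20)) - 14313) = 1/((-60 + 21460)*(14761 - 83) - 14313) = 1/(21400*14678 - 14313) = 1/(314109200 - 14313) = 1/314094887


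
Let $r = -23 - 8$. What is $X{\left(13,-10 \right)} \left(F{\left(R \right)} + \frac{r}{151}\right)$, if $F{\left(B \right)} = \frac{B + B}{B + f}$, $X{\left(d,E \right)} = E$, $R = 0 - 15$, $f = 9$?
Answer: $- \frac{7240}{151} \approx -47.947$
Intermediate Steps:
$r = -31$ ($r = -23 - 8 = -31$)
$R = -15$ ($R = 0 - 15 = -15$)
$F{\left(B \right)} = \frac{2 B}{9 + B}$ ($F{\left(B \right)} = \frac{B + B}{B + 9} = \frac{2 B}{9 + B}$)
$X{\left(13,-10 \right)} \left(F{\left(R \right)} + \frac{r}{151}\right) = - 10 \left(2 \left(-15\right) \frac{1}{9 - 15} - \frac{31}{151}\right) = - 10 \left(2 \left(-15\right) \frac{1}{-6} - \frac{31}{151}\right) = - 10 \left(2 \left(-15\right) \left(- \frac{1}{6}\right) - \frac{31}{151}\right) = - 10 \left(5 - \frac{31}{151}\right) = \left(-10\right) \frac{724}{151} = - \frac{7240}{151}$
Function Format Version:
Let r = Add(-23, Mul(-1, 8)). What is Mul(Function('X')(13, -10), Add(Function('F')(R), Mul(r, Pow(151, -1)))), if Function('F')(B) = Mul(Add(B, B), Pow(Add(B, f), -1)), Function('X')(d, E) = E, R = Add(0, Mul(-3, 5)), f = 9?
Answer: Rational(-7240, 151) ≈ -47.947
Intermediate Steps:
r = -31 (r = Add(-23, -8) = -31)
R = -15 (R = Add(0, -15) = -15)
Function('F')(B) = Mul(2, B, Pow(Add(9, B), -1)) (Function('F')(B) = Mul(Add(B, B), Pow(Add(B, 9), -1)) = Mul(Mul(2, B), Pow(Add(9, B), -1)) = Mul(2, B, Pow(Add(9, B), -1)))
Mul(Function('X')(13, -10), Add(Function('F')(R), Mul(r, Pow(151, -1)))) = Mul(-10, Add(Mul(2, -15, Pow(Add(9, -15), -1)), Mul(-31, Pow(151, -1)))) = Mul(-10, Add(Mul(2, -15, Pow(-6, -1)), Mul(-31, Rational(1, 151)))) = Mul(-10, Add(Mul(2, -15, Rational(-1, 6)), Rational(-31, 151))) = Mul(-10, Add(5, Rational(-31, 151))) = Mul(-10, Rational(724, 151)) = Rational(-7240, 151)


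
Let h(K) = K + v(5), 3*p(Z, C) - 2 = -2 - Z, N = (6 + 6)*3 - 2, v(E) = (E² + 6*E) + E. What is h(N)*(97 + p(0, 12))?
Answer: 9118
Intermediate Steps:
v(E) = E² + 7*E
N = 34 (N = 12*3 - 2 = 36 - 2 = 34)
p(Z, C) = -Z/3 (p(Z, C) = ⅔ + (-2 - Z)/3 = ⅔ + (-⅔ - Z/3) = -Z/3)
h(K) = 60 + K (h(K) = K + 5*(7 + 5) = K + 5*12 = K + 60 = 60 + K)
h(N)*(97 + p(0, 12)) = (60 + 34)*(97 - ⅓*0) = 94*(97 + 0) = 94*97 = 9118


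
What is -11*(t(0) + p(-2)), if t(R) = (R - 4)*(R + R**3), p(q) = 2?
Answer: -22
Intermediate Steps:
t(R) = (-4 + R)*(R + R**3)
-11*(t(0) + p(-2)) = -11*(0*(-4 + 0 + 0**3 - 4*0**2) + 2) = -11*(0*(-4 + 0 + 0 - 4*0) + 2) = -11*(0*(-4 + 0 + 0 + 0) + 2) = -11*(0*(-4) + 2) = -11*(0 + 2) = -11*2 = -22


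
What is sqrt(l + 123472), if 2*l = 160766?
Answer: sqrt(203855) ≈ 451.50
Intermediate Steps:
l = 80383 (l = (1/2)*160766 = 80383)
sqrt(l + 123472) = sqrt(80383 + 123472) = sqrt(203855)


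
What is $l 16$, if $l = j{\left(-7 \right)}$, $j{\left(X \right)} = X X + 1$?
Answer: $800$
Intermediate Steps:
$j{\left(X \right)} = 1 + X^{2}$ ($j{\left(X \right)} = X^{2} + 1 = 1 + X^{2}$)
$l = 50$ ($l = 1 + \left(-7\right)^{2} = 1 + 49 = 50$)
$l 16 = 50 \cdot 16 = 800$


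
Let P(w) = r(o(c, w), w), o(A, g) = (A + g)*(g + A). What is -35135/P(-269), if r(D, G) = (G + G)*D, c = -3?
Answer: 35135/39803392 ≈ 0.00088271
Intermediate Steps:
o(A, g) = (A + g)² (o(A, g) = (A + g)*(A + g) = (A + g)²)
r(D, G) = 2*D*G (r(D, G) = (2*G)*D = 2*D*G)
P(w) = 2*w*(-3 + w)² (P(w) = 2*(-3 + w)²*w = 2*w*(-3 + w)²)
-35135/P(-269) = -35135*(-1/(538*(-3 - 269)²)) = -35135/(2*(-269)*(-272)²) = -35135/(2*(-269)*73984) = -35135/(-39803392) = -35135*(-1/39803392) = 35135/39803392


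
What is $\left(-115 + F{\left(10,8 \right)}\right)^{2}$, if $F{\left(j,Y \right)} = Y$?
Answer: $11449$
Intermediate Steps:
$\left(-115 + F{\left(10,8 \right)}\right)^{2} = \left(-115 + 8\right)^{2} = \left(-107\right)^{2} = 11449$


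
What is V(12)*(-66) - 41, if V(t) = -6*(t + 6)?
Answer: 7087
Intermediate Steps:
V(t) = -36 - 6*t (V(t) = -6*(6 + t) = -36 - 6*t)
V(12)*(-66) - 41 = (-36 - 6*12)*(-66) - 41 = (-36 - 72)*(-66) - 41 = -108*(-66) - 41 = 7128 - 41 = 7087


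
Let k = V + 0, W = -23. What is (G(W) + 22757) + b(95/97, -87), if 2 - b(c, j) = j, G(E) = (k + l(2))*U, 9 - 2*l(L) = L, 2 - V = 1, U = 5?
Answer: 45737/2 ≈ 22869.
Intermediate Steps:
V = 1 (V = 2 - 1*1 = 2 - 1 = 1)
l(L) = 9/2 - L/2
k = 1 (k = 1 + 0 = 1)
G(E) = 45/2 (G(E) = (1 + (9/2 - ½*2))*5 = (1 + (9/2 - 1))*5 = (1 + 7/2)*5 = (9/2)*5 = 45/2)
b(c, j) = 2 - j
(G(W) + 22757) + b(95/97, -87) = (45/2 + 22757) + (2 - 1*(-87)) = 45559/2 + (2 + 87) = 45559/2 + 89 = 45737/2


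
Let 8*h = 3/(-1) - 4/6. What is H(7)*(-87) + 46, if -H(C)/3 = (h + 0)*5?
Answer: -4417/8 ≈ -552.13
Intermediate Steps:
h = -11/24 (h = (3/(-1) - 4/6)/8 = (3*(-1) - 4*⅙)/8 = (-3 - ⅔)/8 = (⅛)*(-11/3) = -11/24 ≈ -0.45833)
H(C) = 55/8 (H(C) = -3*(-11/24 + 0)*5 = -(-11)*5/8 = -3*(-55/24) = 55/8)
H(7)*(-87) + 46 = (55/8)*(-87) + 46 = -4785/8 + 46 = -4417/8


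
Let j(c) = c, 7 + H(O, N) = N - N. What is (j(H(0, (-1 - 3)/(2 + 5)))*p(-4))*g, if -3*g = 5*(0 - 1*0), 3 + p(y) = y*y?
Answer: 0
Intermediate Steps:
H(O, N) = -7 (H(O, N) = -7 + (N - N) = -7 + 0 = -7)
p(y) = -3 + y² (p(y) = -3 + y*y = -3 + y²)
g = 0 (g = -5*(0 - 1*0)/3 = -5*(0 + 0)/3 = -5*0/3 = -⅓*0 = 0)
(j(H(0, (-1 - 3)/(2 + 5)))*p(-4))*g = -7*(-3 + (-4)²)*0 = -7*(-3 + 16)*0 = -7*13*0 = -91*0 = 0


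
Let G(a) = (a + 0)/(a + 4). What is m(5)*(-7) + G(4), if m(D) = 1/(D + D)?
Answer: -⅕ ≈ -0.20000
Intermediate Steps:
m(D) = 1/(2*D)
G(a) = a/(4 + a)
m(5)*(-7) + G(4) = ((½)/5)*(-7) + 4/(4 + 4) = ((½)*(⅕))*(-7) + 4/8 = (⅒)*(-7) + 4*(⅛) = -7/10 + ½ = -⅕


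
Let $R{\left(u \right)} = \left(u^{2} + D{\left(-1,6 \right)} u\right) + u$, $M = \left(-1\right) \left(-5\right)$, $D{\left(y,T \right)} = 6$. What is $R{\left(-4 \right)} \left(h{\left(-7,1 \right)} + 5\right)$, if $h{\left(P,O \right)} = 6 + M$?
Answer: $-192$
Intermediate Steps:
$M = 5$
$h{\left(P,O \right)} = 11$ ($h{\left(P,O \right)} = 6 + 5 = 11$)
$R{\left(u \right)} = u^{2} + 7 u$ ($R{\left(u \right)} = \left(u^{2} + 6 u\right) + u = u^{2} + 7 u$)
$R{\left(-4 \right)} \left(h{\left(-7,1 \right)} + 5\right) = - 4 \left(7 - 4\right) \left(11 + 5\right) = \left(-4\right) 3 \cdot 16 = \left(-12\right) 16 = -192$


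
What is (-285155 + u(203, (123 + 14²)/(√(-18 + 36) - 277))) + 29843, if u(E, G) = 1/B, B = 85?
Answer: -21701519/85 ≈ -2.5531e+5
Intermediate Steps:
u(E, G) = 1/85
(-285155 + u(203, (123 + 14²)/(√(-18 + 36) - 277))) + 29843 = (-285155 + 1/85) + 29843 = -24238174/85 + 29843 = -21701519/85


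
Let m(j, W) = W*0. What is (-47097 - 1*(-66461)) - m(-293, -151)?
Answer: 19364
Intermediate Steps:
m(j, W) = 0
(-47097 - 1*(-66461)) - m(-293, -151) = (-47097 - 1*(-66461)) - 1*0 = (-47097 + 66461) + 0 = 19364 + 0 = 19364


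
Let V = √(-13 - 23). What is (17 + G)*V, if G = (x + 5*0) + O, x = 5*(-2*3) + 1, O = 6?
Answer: -36*I ≈ -36.0*I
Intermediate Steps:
x = -29 (x = 5*(-6) + 1 = -30 + 1 = -29)
V = 6*I (V = √(-36) = 6*I ≈ 6.0*I)
G = -23 (G = (-29 + 5*0) + 6 = (-29 + 0) + 6 = -29 + 6 = -23)
(17 + G)*V = (17 - 23)*(6*I) = -36*I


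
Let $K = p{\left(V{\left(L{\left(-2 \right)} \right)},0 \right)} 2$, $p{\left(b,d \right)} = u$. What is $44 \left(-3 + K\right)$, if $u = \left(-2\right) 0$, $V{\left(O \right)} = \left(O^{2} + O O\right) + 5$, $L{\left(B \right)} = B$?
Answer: $-132$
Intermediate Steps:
$V{\left(O \right)} = 5 + 2 O^{2}$ ($V{\left(O \right)} = \left(O^{2} + O^{2}\right) + 5 = 2 O^{2} + 5 = 5 + 2 O^{2}$)
$u = 0$
$p{\left(b,d \right)} = 0$
$K = 0$ ($K = 0 \cdot 2 = 0$)
$44 \left(-3 + K\right) = 44 \left(-3 + 0\right) = 44 \left(-3\right) = -132$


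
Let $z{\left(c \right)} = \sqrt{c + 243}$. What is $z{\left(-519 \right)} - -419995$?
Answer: $419995 + 2 i \sqrt{69} \approx 4.2 \cdot 10^{5} + 16.613 i$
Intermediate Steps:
$z{\left(c \right)} = \sqrt{243 + c}$
$z{\left(-519 \right)} - -419995 = \sqrt{243 - 519} - -419995 = \sqrt{-276} + 419995 = 2 i \sqrt{69} + 419995 = 419995 + 2 i \sqrt{69}$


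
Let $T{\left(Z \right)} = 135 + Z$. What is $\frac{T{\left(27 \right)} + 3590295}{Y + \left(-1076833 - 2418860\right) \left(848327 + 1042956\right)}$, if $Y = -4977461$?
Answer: $- \frac{3590457}{6611349721580} \approx -5.4307 \cdot 10^{-7}$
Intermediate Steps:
$\frac{T{\left(27 \right)} + 3590295}{Y + \left(-1076833 - 2418860\right) \left(848327 + 1042956\right)} = \frac{\left(135 + 27\right) + 3590295}{-4977461 + \left(-1076833 - 2418860\right) \left(848327 + 1042956\right)} = \frac{162 + 3590295}{-4977461 - 6611344744119} = \frac{3590457}{-4977461 - 6611344744119} = \frac{3590457}{-6611349721580} = 3590457 \left(- \frac{1}{6611349721580}\right) = - \frac{3590457}{6611349721580}$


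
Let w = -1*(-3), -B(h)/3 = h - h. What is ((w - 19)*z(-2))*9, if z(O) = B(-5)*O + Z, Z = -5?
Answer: 720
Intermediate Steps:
B(h) = 0 (B(h) = -3*(h - h) = -3*0 = 0)
w = 3
z(O) = -5 (z(O) = 0*O - 5 = 0 - 5 = -5)
((w - 19)*z(-2))*9 = ((3 - 19)*(-5))*9 = -16*(-5)*9 = 80*9 = 720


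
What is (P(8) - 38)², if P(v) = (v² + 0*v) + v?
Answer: 1156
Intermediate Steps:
P(v) = v + v² (P(v) = (v² + 0) + v = v² + v = v + v²)
(P(8) - 38)² = (8*(1 + 8) - 38)² = (8*9 - 38)² = (72 - 38)² = 34² = 1156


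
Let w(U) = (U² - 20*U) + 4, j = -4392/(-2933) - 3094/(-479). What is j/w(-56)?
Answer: 1117847/598490382 ≈ 0.0018678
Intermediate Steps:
j = 11178470/1404907 (j = -4392*(-1/2933) - 3094*(-1/479) = 4392/2933 + 3094/479 = 11178470/1404907 ≈ 7.9567)
w(U) = 4 + U² - 20*U
j/w(-56) = 11178470/(1404907*(4 + (-56)² - 20*(-56))) = 11178470/(1404907*(4 + 3136 + 1120)) = (11178470/1404907)/4260 = (11178470/1404907)*(1/4260) = 1117847/598490382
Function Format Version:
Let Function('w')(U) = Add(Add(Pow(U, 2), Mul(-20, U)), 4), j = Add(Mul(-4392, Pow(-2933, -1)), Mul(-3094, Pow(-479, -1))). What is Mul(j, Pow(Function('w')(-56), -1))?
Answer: Rational(1117847, 598490382) ≈ 0.0018678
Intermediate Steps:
j = Rational(11178470, 1404907) (j = Add(Mul(-4392, Rational(-1, 2933)), Mul(-3094, Rational(-1, 479))) = Add(Rational(4392, 2933), Rational(3094, 479)) = Rational(11178470, 1404907) ≈ 7.9567)
Function('w')(U) = Add(4, Pow(U, 2), Mul(-20, U))
Mul(j, Pow(Function('w')(-56), -1)) = Mul(Rational(11178470, 1404907), Pow(Add(4, Pow(-56, 2), Mul(-20, -56)), -1)) = Mul(Rational(11178470, 1404907), Pow(Add(4, 3136, 1120), -1)) = Mul(Rational(11178470, 1404907), Pow(4260, -1)) = Mul(Rational(11178470, 1404907), Rational(1, 4260)) = Rational(1117847, 598490382)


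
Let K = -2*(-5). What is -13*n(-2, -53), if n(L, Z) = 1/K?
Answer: -13/10 ≈ -1.3000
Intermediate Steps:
K = 10
n(L, Z) = 1/10
-13*n(-2, -53) = -13*1/10 = -13/10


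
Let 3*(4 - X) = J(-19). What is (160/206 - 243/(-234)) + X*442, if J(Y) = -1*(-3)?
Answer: 3555889/2678 ≈ 1327.8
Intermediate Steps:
J(Y) = 3
X = 3 (X = 4 - ⅓*3 = 4 - 1 = 3)
(160/206 - 243/(-234)) + X*442 = (160/206 - 243/(-234)) + 3*442 = (160*(1/206) - 243*(-1/234)) + 1326 = (80/103 + 27/26) + 1326 = 4861/2678 + 1326 = 3555889/2678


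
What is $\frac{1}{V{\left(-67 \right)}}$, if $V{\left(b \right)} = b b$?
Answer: $\frac{1}{4489} \approx 0.00022277$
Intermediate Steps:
$V{\left(b \right)} = b^{2}$
$\frac{1}{V{\left(-67 \right)}} = \frac{1}{\left(-67\right)^{2}} = \frac{1}{4489}$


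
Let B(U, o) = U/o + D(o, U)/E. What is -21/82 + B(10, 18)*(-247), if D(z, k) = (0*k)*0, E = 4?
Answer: -101459/738 ≈ -137.48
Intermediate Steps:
D(z, k) = 0 (D(z, k) = 0*0 = 0)
B(U, o) = U/o (B(U, o) = U/o + 0/4 = U/o + 0*(¼) = U/o + 0 = U/o)
-21/82 + B(10, 18)*(-247) = -21/82 + (10/18)*(-247) = -21*1/82 + (10*(1/18))*(-247) = -21/82 + (5/9)*(-247) = -21/82 - 1235/9 = -101459/738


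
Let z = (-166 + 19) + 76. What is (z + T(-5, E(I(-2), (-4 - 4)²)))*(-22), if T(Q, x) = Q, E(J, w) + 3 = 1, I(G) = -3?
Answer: 1672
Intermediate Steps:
E(J, w) = -2 (E(J, w) = -3 + 1 = -2)
z = -71 (z = -147 + 76 = -71)
(z + T(-5, E(I(-2), (-4 - 4)²)))*(-22) = (-71 - 5)*(-22) = -76*(-22) = 1672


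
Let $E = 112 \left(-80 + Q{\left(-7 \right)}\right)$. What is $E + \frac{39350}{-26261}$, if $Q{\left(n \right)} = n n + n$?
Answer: $- \frac{111806166}{26261} \approx -4257.5$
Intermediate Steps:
$Q{\left(n \right)} = n + n^{2}$ ($Q{\left(n \right)} = n^{2} + n = n + n^{2}$)
$E = -4256$ ($E = 112 \left(-80 - 7 \left(1 - 7\right)\right) = 112 \left(-80 - -42\right) = 112 \left(-80 + 42\right) = 112 \left(-38\right) = -4256$)
$E + \frac{39350}{-26261} = -4256 + \frac{39350}{-26261} = -4256 + 39350 \left(- \frac{1}{26261}\right) = -4256 - \frac{39350}{26261} = - \frac{111806166}{26261}$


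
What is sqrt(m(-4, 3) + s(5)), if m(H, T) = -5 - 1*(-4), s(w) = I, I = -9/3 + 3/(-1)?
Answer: I*sqrt(7) ≈ 2.6458*I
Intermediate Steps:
I = -6 (I = -9*1/3 + 3*(-1) = -3 - 3 = -6)
s(w) = -6
m(H, T) = -1 (m(H, T) = -5 + 4 = -1)
sqrt(m(-4, 3) + s(5)) = sqrt(-1 - 6) = sqrt(-7) = I*sqrt(7)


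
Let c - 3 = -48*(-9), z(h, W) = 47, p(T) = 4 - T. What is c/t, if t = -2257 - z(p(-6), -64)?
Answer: -145/768 ≈ -0.18880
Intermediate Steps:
c = 435 (c = 3 - 48*(-9) = 3 + 432 = 435)
t = -2304 (t = -2257 - 1*47 = -2257 - 47 = -2304)
c/t = 435/(-2304) = 435*(-1/2304) = -145/768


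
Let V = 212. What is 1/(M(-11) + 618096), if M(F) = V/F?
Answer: 11/6798844 ≈ 1.6179e-6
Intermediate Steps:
M(F) = 212/F
1/(M(-11) + 618096) = 1/(212/(-11) + 618096) = 1/(212*(-1/11) + 618096) = 1/(-212/11 + 618096) = 1/(6798844/11) = 11/6798844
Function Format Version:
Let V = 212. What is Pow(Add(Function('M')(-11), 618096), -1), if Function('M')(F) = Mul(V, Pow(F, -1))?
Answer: Rational(11, 6798844) ≈ 1.6179e-6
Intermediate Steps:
Function('M')(F) = Mul(212, Pow(F, -1))
Pow(Add(Function('M')(-11), 618096), -1) = Pow(Add(Mul(212, Pow(-11, -1)), 618096), -1) = Pow(Add(Mul(212, Rational(-1, 11)), 618096), -1) = Pow(Add(Rational(-212, 11), 618096), -1) = Pow(Rational(6798844, 11), -1) = Rational(11, 6798844)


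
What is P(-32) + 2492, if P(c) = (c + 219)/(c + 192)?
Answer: 398907/160 ≈ 2493.2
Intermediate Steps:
P(c) = (219 + c)/(192 + c)
P(-32) + 2492 = (219 - 32)/(192 - 32) + 2492 = 187/160 + 2492 = 398907/160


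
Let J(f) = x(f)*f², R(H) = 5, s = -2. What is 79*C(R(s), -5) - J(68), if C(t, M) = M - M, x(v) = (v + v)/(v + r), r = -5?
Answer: -628864/63 ≈ -9982.0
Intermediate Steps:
x(v) = 2*v/(-5 + v) (x(v) = (v + v)/(v - 5) = (2*v)/(-5 + v) = 2*v/(-5 + v))
C(t, M) = 0
J(f) = 2*f³/(-5 + f) (J(f) = (2*f/(-5 + f))*f² = 2*f³/(-5 + f))
79*C(R(s), -5) - J(68) = 79*0 - 2*68³/(-5 + 68) = 0 - 2*314432/63 = 0 - 1*628864/63 = 0 - 628864/63 = -628864/63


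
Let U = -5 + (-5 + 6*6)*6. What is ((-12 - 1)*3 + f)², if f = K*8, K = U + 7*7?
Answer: 3243601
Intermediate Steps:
U = 181 (U = -5 + (-5 + 36)*6 = -5 + 31*6 = -5 + 186 = 181)
K = 230 (K = 181 + 7*7 = 181 + 49 = 230)
f = 1840 (f = 230*8 = 1840)
((-12 - 1)*3 + f)² = ((-12 - 1)*3 + 1840)² = (-13*3 + 1840)² = (-39 + 1840)² = 1801² = 3243601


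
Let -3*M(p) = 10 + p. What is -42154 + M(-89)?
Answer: -126383/3 ≈ -42128.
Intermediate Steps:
M(p) = -10/3 - p/3 (M(p) = -(10 + p)/3 = -10/3 - p/3)
-42154 + M(-89) = -42154 + (-10/3 - 1/3*(-89)) = -42154 + (-10/3 + 89/3) = -42154 + 79/3 = -126383/3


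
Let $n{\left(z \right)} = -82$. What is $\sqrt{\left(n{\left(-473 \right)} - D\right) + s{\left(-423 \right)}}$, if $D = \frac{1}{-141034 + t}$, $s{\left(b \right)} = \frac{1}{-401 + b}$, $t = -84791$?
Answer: $\frac{i \sqrt{28393486095203598}}{18607980} \approx 9.0555 i$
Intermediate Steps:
$D = - \frac{1}{225825}$ ($D = \frac{1}{-141034 - 84791} = \frac{1}{-225825} = - \frac{1}{225825} \approx -4.4282 \cdot 10^{-6}$)
$\sqrt{\left(n{\left(-473 \right)} - D\right) + s{\left(-423 \right)}} = \sqrt{\left(-82 - - \frac{1}{225825}\right) + \frac{1}{-401 - 423}} = \sqrt{\left(-82 + \frac{1}{225825}\right) + \frac{1}{-824}} = \sqrt{- \frac{18517649}{225825} - \frac{1}{824}} = \sqrt{- \frac{15258768601}{186079800}} = \frac{i \sqrt{28393486095203598}}{18607980}$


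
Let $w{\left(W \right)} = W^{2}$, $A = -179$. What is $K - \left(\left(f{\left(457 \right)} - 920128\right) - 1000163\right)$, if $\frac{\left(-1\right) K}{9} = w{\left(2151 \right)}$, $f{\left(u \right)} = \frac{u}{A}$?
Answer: $- \frac{7110043865}{179} \approx -3.9721 \cdot 10^{7}$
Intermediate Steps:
$f{\left(u \right)} = - \frac{u}{179}$ ($f{\left(u \right)} = \frac{u}{-179} = u \left(- \frac{1}{179}\right) = - \frac{u}{179}$)
$K = -41641209$ ($K = - 9 \cdot 2151^{2} = \left(-9\right) 4626801 = -41641209$)
$K - \left(\left(f{\left(457 \right)} - 920128\right) - 1000163\right) = -41641209 - \left(\left(\left(- \frac{1}{179}\right) 457 - 920128\right) - 1000163\right) = -41641209 - \left(\left(- \frac{457}{179} - 920128\right) - 1000163\right) = -41641209 - \left(- \frac{164703369}{179} - 1000163\right) = -41641209 - - \frac{343732546}{179} = -41641209 + \frac{343732546}{179} = - \frac{7110043865}{179}$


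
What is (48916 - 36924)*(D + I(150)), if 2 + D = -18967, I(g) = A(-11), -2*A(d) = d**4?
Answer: -315263684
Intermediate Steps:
A(d) = -d**4/2
I(g) = -14641/2 (I(g) = -1/2*(-11)**4 = -1/2*14641 = -14641/2)
D = -18969 (D = -2 - 18967 = -18969)
(48916 - 36924)*(D + I(150)) = (48916 - 36924)*(-18969 - 14641/2) = 11992*(-52579/2) = -315263684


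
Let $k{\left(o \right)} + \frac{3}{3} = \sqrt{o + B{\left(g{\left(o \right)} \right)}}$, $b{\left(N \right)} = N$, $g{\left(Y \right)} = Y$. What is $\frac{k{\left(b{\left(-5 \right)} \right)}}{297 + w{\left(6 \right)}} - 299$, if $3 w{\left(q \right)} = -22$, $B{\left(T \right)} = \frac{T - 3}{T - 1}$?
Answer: $- \frac{259834}{869} + \frac{i \sqrt{33}}{869} \approx -299.0 + 0.0066105 i$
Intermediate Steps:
$B{\left(T \right)} = \frac{-3 + T}{-1 + T}$
$w{\left(q \right)} = - \frac{22}{3}$ ($w{\left(q \right)} = \frac{1}{3} \left(-22\right) = - \frac{22}{3}$)
$k{\left(o \right)} = -1 + \sqrt{o + \frac{-3 + o}{-1 + o}}$
$\frac{k{\left(b{\left(-5 \right)} \right)}}{297 + w{\left(6 \right)}} - 299 = \frac{-1 + \sqrt{\frac{-3 + \left(-5\right)^{2}}{-1 - 5}}}{297 - \frac{22}{3}} - 299 = \frac{-1 + \sqrt{\frac{-3 + 25}{-6}}}{\frac{869}{3}} - 299 = \frac{3 \left(-1 + \sqrt{\left(- \frac{1}{6}\right) 22}\right)}{869} - 299 = \frac{3 \left(-1 + \sqrt{- \frac{11}{3}}\right)}{869} - 299 = \frac{3 \left(-1 + \frac{i \sqrt{33}}{3}\right)}{869} - 299 = \left(- \frac{3}{869} + \frac{i \sqrt{33}}{869}\right) - 299 = - \frac{259834}{869} + \frac{i \sqrt{33}}{869}$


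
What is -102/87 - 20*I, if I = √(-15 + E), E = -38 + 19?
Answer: -34/29 - 20*I*√34 ≈ -1.1724 - 116.62*I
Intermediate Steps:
E = -19
I = I*√34 (I = √(-15 - 19) = √(-34) = I*√34 ≈ 5.8309*I)
-102/87 - 20*I = -102/87 - 20*I*√34 = -102*1/87 - 20*I*√34 = -34/29 - 20*I*√34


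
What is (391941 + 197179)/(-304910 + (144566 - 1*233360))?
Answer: -73640/49213 ≈ -1.4964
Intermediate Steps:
(391941 + 197179)/(-304910 + (144566 - 1*233360)) = 589120/(-304910 + (144566 - 233360)) = 589120/(-304910 - 88794) = 589120/(-393704) = 589120*(-1/393704) = -73640/49213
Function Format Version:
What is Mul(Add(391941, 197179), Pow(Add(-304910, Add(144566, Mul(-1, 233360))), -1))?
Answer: Rational(-73640, 49213) ≈ -1.4964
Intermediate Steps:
Mul(Add(391941, 197179), Pow(Add(-304910, Add(144566, Mul(-1, 233360))), -1)) = Mul(589120, Pow(Add(-304910, Add(144566, -233360)), -1)) = Mul(589120, Pow(Add(-304910, -88794), -1)) = Mul(589120, Pow(-393704, -1)) = Mul(589120, Rational(-1, 393704)) = Rational(-73640, 49213)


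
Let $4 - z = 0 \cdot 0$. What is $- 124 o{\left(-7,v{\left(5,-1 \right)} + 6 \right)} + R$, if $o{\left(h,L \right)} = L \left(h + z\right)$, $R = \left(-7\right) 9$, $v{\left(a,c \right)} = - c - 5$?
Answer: $681$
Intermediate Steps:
$v{\left(a,c \right)} = -5 - c$
$z = 4$ ($z = 4 - 0 \cdot 0 = 4 - 0 = 4 + 0 = 4$)
$R = -63$
$o{\left(h,L \right)} = L \left(4 + h\right)$ ($o{\left(h,L \right)} = L \left(h + 4\right) = L \left(4 + h\right)$)
$- 124 o{\left(-7,v{\left(5,-1 \right)} + 6 \right)} + R = - 124 \left(\left(-5 - -1\right) + 6\right) \left(4 - 7\right) - 63 = - 124 \left(\left(-5 + 1\right) + 6\right) \left(-3\right) - 63 = - 124 \left(-4 + 6\right) \left(-3\right) - 63 = - 124 \cdot 2 \left(-3\right) - 63 = \left(-124\right) \left(-6\right) - 63 = 744 - 63 = 681$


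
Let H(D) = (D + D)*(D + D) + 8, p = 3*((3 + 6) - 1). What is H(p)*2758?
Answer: 6376496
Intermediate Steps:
p = 24 (p = 3*(9 - 1) = 3*8 = 24)
H(D) = 8 + 4*D² (H(D) = (2*D)*(2*D) + 8 = 4*D² + 8 = 8 + 4*D²)
H(p)*2758 = (8 + 4*24²)*2758 = (8 + 4*576)*2758 = (8 + 2304)*2758 = 2312*2758 = 6376496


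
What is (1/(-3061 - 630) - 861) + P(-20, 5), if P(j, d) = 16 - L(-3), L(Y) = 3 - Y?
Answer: -3141042/3691 ≈ -851.00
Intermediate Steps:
P(j, d) = 10 (P(j, d) = 16 - (3 - 1*(-3)) = 16 - (3 + 3) = 16 - 1*6 = 16 - 6 = 10)
(1/(-3061 - 630) - 861) + P(-20, 5) = (1/(-3061 - 630) - 861) + 10 = (1/(-3691) - 861) + 10 = (-1/3691 - 861) + 10 = -3177952/3691 + 10 = -3141042/3691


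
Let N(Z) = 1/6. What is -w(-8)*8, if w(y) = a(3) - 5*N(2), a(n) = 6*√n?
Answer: 20/3 - 48*√3 ≈ -76.472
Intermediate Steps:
N(Z) = ⅙
w(y) = -⅚ + 6*√3 (w(y) = 6*√3 - 5*⅙ = 6*√3 - ⅚ = -⅚ + 6*√3)
-w(-8)*8 = -(-⅚ + 6*√3)*8 = -(-20/3 + 48*√3) = 20/3 - 48*√3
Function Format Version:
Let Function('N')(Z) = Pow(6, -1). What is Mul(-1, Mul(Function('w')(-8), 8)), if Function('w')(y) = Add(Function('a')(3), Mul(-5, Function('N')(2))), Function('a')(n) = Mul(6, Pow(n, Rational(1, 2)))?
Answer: Add(Rational(20, 3), Mul(-48, Pow(3, Rational(1, 2)))) ≈ -76.472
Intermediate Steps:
Function('N')(Z) = Rational(1, 6)
Function('w')(y) = Add(Rational(-5, 6), Mul(6, Pow(3, Rational(1, 2)))) (Function('w')(y) = Add(Mul(6, Pow(3, Rational(1, 2))), Mul(-5, Rational(1, 6))) = Add(Mul(6, Pow(3, Rational(1, 2))), Rational(-5, 6)) = Add(Rational(-5, 6), Mul(6, Pow(3, Rational(1, 2)))))
Mul(-1, Mul(Function('w')(-8), 8)) = Mul(-1, Mul(Add(Rational(-5, 6), Mul(6, Pow(3, Rational(1, 2)))), 8)) = Mul(-1, Add(Rational(-20, 3), Mul(48, Pow(3, Rational(1, 2))))) = Add(Rational(20, 3), Mul(-48, Pow(3, Rational(1, 2))))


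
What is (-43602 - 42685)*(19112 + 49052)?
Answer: -5881667068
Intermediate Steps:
(-43602 - 42685)*(19112 + 49052) = -86287*68164 = -5881667068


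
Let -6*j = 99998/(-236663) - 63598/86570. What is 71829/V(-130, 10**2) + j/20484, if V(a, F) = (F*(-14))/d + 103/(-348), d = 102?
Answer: -16212420136659559708111/3164765174502818040 ≈ -5122.8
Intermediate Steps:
V(a, F) = -103/348 - 7*F/51 (V(a, F) = (F*(-14))/102 + 103/(-348) = -14*F*(1/102) + 103*(-1/348) = -7*F/51 - 103/348 = -103/348 - 7*F/51)
j = 3951353389/20487915910 (j = -(99998/(-236663) - 63598/86570)/6 = -(99998*(-1/236663) - 63598*1/86570)/6 = -(-99998/236663 - 31799/43285)/6 = -1/6*(-11854060167/10243957955) = 3951353389/20487915910 ≈ 0.19286)
71829/V(-130, 10**2) + j/20484 = 71829/(-103/348 - 7/51*10**2) + (3951353389/20487915910)/20484 = 71829/(-103/348 - 7/51*100) + (3951353389/20487915910)*(1/20484) = 71829/(-103/348 - 700/51) + 3951353389/419674469500440 = 71829/(-82951/5916) + 3951353389/419674469500440 = 71829*(-5916/82951) + 3951353389/419674469500440 = -424940364/82951 + 3951353389/419674469500440 = -16212420136659559708111/3164765174502818040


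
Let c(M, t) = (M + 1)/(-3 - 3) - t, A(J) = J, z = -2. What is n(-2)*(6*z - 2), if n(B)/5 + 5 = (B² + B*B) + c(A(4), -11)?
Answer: -2765/3 ≈ -921.67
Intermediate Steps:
c(M, t) = -⅙ - t - M/6 (c(M, t) = (1 + M)/(-6) - t = (1 + M)*(-⅙) - t = (-⅙ - M/6) - t = -⅙ - t - M/6)
n(B) = 155/6 + 10*B² (n(B) = -25 + 5*((B² + B*B) + (-⅙ - 1*(-11) - ⅙*4)) = -25 + 5*((B² + B²) + (-⅙ + 11 - ⅔)) = -25 + 5*(2*B² + 61/6) = -25 + 5*(61/6 + 2*B²) = -25 + (305/6 + 10*B²) = 155/6 + 10*B²)
n(-2)*(6*z - 2) = (155/6 + 10*(-2)²)*(6*(-2) - 2) = (155/6 + 10*4)*(-12 - 2) = (155/6 + 40)*(-14) = (395/6)*(-14) = -2765/3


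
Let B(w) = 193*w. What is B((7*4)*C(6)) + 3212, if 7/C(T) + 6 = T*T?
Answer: 67094/15 ≈ 4472.9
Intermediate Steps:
C(T) = 7/(-6 + T**2) (C(T) = 7/(-6 + T*T) = 7/(-6 + T**2))
B((7*4)*C(6)) + 3212 = 193*((7*4)*(7/(-6 + 6**2))) + 3212 = 193*(28*(7/(-6 + 36))) + 3212 = 193*(28*(7/30)) + 3212 = 193*(98/15) + 3212 = 18914/15 + 3212 = 67094/15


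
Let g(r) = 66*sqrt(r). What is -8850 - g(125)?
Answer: -8850 - 330*sqrt(5) ≈ -9587.9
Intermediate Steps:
-8850 - g(125) = -8850 - 66*sqrt(125) = -8850 - 66*5*sqrt(5) = -8850 - 330*sqrt(5)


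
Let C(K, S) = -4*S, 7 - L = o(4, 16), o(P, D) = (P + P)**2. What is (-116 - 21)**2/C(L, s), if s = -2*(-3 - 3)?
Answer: -18769/48 ≈ -391.02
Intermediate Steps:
o(P, D) = 4*P**2 (o(P, D) = (2*P)**2 = 4*P**2)
s = 12 (s = -2*(-6) = 12)
L = -57 (L = 7 - 4*4**2 = 7 - 4*16 = 7 - 1*64 = 7 - 64 = -57)
(-116 - 21)**2/C(L, s) = (-116 - 21)**2/((-4*12)) = (-137)**2/(-48) = 18769*(-1/48) = -18769/48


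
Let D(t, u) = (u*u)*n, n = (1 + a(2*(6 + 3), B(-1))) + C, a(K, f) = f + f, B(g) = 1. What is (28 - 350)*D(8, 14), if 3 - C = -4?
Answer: -631120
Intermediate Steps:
C = 7 (C = 3 - 1*(-4) = 3 + 4 = 7)
a(K, f) = 2*f
n = 10 (n = (1 + 2*1) + 7 = (1 + 2) + 7 = 3 + 7 = 10)
D(t, u) = 10*u² (D(t, u) = (u*u)*10 = u²*10 = 10*u²)
(28 - 350)*D(8, 14) = (28 - 350)*(10*14²) = -3220*196 = -322*1960 = -631120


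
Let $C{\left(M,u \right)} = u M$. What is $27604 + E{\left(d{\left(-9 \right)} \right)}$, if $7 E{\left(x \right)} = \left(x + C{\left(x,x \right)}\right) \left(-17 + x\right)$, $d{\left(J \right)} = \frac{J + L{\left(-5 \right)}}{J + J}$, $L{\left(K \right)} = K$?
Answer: $\frac{20120980}{729} \approx 27601.0$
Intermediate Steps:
$C{\left(M,u \right)} = M u$
$d{\left(J \right)} = \frac{-5 + J}{2 J}$ ($d{\left(J \right)} = \frac{J - 5}{J + J} = \frac{-5 + J}{2 J}$)
$E{\left(x \right)} = \frac{\left(-17 + x\right) \left(x + x^{2}\right)}{7}$ ($E{\left(x \right)} = \frac{\left(x + x x\right) \left(-17 + x\right)}{7} = \frac{\left(x + x^{2}\right) \left(-17 + x\right)}{7} = \frac{\left(-17 + x\right) \left(x + x^{2}\right)}{7}$)
$27604 + E{\left(d{\left(-9 \right)} \right)} = 27604 + \frac{\frac{-5 - 9}{2 \left(-9\right)} \left(-17 + \left(\frac{-5 - 9}{2 \left(-9\right)}\right)^{2} - 16 \frac{-5 - 9}{2 \left(-9\right)}\right)}{7} = 27604 + \frac{\frac{1}{2} \left(- \frac{1}{9}\right) \left(-14\right) \left(-17 + \left(\frac{1}{2} \left(- \frac{1}{9}\right) \left(-14\right)\right)^{2} - 16 \cdot \frac{1}{2} \left(- \frac{1}{9}\right) \left(-14\right)\right)}{7} = 27604 + \frac{1}{7} \cdot \frac{7}{9} \left(-17 + \left(\frac{7}{9}\right)^{2} - \frac{112}{9}\right) = 27604 + \frac{1}{7} \cdot \frac{7}{9} \left(-17 + \frac{49}{81} - \frac{112}{9}\right) = 27604 + \frac{1}{7} \cdot \frac{7}{9} \left(- \frac{2336}{81}\right) = 27604 - \frac{2336}{729} = \frac{20120980}{729}$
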